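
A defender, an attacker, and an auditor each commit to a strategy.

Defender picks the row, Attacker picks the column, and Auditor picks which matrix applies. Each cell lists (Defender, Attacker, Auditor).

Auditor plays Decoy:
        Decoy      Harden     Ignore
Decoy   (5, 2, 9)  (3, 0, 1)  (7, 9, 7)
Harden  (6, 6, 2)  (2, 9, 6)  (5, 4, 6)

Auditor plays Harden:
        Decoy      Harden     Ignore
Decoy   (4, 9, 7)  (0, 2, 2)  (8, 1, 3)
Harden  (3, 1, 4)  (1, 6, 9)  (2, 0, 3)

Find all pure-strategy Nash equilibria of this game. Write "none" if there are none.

(Decoy, Decoy, Decoy): Defender can switch to Harden (5 → 6). Not NE.
(Decoy, Decoy, Harden): Auditor can switch to Decoy (7 → 9). Not NE.
(Decoy, Harden, Decoy): Attacker can switch to Decoy (0 → 2). Not NE.
(Decoy, Harden, Harden): Defender can switch to Harden (0 → 1). Not NE.
(Decoy, Ignore, Decoy): Defender gets 7, best alternative 5; Attacker gets 9, best alternative 2; Auditor gets 7, best alternative 3. No profitable deviation — NE.
(Decoy, Ignore, Harden): Attacker can switch to Decoy (1 → 9). Not NE.
(Harden, Decoy, Decoy): Attacker can switch to Harden (6 → 9). Not NE.
(Harden, Harden, Harden): Defender gets 1, best alternative 0; Attacker gets 6, best alternative 1; Auditor gets 9, best alternative 6. No profitable deviation — NE.
(The remaining 4 profiles each have a profitable deviation by the same check.)

(Decoy, Ignore, Decoy); (Harden, Harden, Harden)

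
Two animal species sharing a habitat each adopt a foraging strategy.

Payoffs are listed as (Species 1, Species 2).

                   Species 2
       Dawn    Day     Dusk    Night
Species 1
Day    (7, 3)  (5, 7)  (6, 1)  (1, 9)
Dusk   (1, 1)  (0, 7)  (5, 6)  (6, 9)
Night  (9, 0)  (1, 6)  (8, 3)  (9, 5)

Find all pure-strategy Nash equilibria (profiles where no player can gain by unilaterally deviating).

(Day, Dawn): Species 1 can switch to Night (7 → 9). Not NE.
(Day, Day): Species 2 can switch to Night (7 → 9). Not NE.
(Day, Dusk): Species 1 can switch to Night (6 → 8). Not NE.
(Day, Night): Species 1 can switch to Dusk (1 → 6). Not NE.
(Dusk, Dawn): Species 1 can switch to Day (1 → 7). Not NE.
(Dusk, Day): Species 1 can switch to Day (0 → 5). Not NE.
(Dusk, Dusk): Species 1 can switch to Day (5 → 6). Not NE.
(Dusk, Night): Species 1 can switch to Night (6 → 9). Not NE.
(The remaining 4 profiles each have a profitable deviation by the same check.)

This game has no pure Nash equilibrium.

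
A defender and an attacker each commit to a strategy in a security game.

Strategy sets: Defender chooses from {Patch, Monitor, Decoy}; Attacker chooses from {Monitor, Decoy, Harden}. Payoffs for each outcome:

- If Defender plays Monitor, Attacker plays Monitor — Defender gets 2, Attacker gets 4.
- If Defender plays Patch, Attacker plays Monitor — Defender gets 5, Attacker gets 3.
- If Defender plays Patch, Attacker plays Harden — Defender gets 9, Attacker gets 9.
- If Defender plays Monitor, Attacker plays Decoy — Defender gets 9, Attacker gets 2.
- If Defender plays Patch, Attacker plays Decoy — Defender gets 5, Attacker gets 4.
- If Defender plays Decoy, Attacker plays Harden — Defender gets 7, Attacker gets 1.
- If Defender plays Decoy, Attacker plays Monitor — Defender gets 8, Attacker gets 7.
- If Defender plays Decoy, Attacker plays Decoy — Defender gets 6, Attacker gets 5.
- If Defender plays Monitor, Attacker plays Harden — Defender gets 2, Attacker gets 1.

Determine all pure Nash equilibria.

The pure Nash equilibria are (Patch, Harden), (Decoy, Monitor).

Defender against Monitor: payoffs 5, 2, 8 → best response Decoy.
Defender against Decoy: payoffs 5, 9, 6 → best response Monitor.
Defender against Harden: payoffs 9, 2, 7 → best response Patch.
Attacker against Patch: payoffs 3, 4, 9 → best response Harden.
Attacker against Monitor: payoffs 4, 2, 1 → best response Monitor.
Attacker against Decoy: payoffs 7, 5, 1 → best response Monitor.
Mutual best responses: (Patch, Harden); (Decoy, Monitor).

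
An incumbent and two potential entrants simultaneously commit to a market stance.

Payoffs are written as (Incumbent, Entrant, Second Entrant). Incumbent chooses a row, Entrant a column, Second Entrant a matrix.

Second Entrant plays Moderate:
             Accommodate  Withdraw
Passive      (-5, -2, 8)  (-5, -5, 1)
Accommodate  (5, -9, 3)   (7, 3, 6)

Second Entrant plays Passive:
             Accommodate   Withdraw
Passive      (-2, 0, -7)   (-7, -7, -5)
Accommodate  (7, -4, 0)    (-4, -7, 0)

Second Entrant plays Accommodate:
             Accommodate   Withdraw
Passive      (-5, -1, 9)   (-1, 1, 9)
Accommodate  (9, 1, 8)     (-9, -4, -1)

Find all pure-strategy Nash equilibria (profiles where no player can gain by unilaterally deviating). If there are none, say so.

Incumbent against (Accommodate, Moderate): payoffs -5, 5 → best response Accommodate.
Incumbent against (Accommodate, Passive): payoffs -2, 7 → best response Accommodate.
Incumbent against (Accommodate, Accommodate): payoffs -5, 9 → best response Accommodate.
Incumbent against (Withdraw, Moderate): payoffs -5, 7 → best response Accommodate.
Incumbent against (Withdraw, Passive): payoffs -7, -4 → best response Accommodate.
Incumbent against (Withdraw, Accommodate): payoffs -1, -9 → best response Passive.
Entrant against (Passive, Moderate): payoffs -2, -5 → best response Accommodate.
Entrant against (Passive, Passive): payoffs 0, -7 → best response Accommodate.
Entrant against (Passive, Accommodate): payoffs -1, 1 → best response Withdraw.
Entrant against (Accommodate, Moderate): payoffs -9, 3 → best response Withdraw.
Entrant against (Accommodate, Passive): payoffs -4, -7 → best response Accommodate.
Entrant against (Accommodate, Accommodate): payoffs 1, -4 → best response Accommodate.
Second Entrant against (Passive, Accommodate): payoffs 8, -7, 9 → best response Accommodate.
Second Entrant against (Passive, Withdraw): payoffs 1, -5, 9 → best response Accommodate.
Second Entrant against (Accommodate, Accommodate): payoffs 3, 0, 8 → best response Accommodate.
Second Entrant against (Accommodate, Withdraw): payoffs 6, 0, -1 → best response Moderate.
Mutual best responses: (Passive, Withdraw, Accommodate); (Accommodate, Accommodate, Accommodate); (Accommodate, Withdraw, Moderate).

Pure-strategy Nash equilibria: (Passive, Withdraw, Accommodate); (Accommodate, Accommodate, Accommodate); (Accommodate, Withdraw, Moderate)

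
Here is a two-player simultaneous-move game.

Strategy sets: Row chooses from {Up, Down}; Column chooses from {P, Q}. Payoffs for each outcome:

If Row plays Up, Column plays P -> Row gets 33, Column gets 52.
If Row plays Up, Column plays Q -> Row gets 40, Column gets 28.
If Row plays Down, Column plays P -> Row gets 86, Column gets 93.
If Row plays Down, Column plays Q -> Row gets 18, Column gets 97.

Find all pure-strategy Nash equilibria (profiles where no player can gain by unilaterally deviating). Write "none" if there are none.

This game has no pure Nash equilibrium.

Row against P: payoffs 33, 86 → best response Down.
Row against Q: payoffs 40, 18 → best response Up.
Column against Up: payoffs 52, 28 → best response P.
Column against Down: payoffs 93, 97 → best response Q.
No profile is a mutual best response for all players.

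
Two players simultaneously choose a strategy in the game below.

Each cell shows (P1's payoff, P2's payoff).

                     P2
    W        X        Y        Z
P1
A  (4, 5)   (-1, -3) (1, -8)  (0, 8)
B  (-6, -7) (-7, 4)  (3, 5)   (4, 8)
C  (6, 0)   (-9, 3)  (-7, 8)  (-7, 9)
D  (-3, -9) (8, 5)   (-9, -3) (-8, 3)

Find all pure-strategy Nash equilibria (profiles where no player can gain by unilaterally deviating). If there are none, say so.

(B, Z), (D, X)

(A, W): P1 can switch to C (4 → 6). Not NE.
(A, X): P1 can switch to D (-1 → 8). Not NE.
(A, Y): P1 can switch to B (1 → 3). Not NE.
(A, Z): P1 can switch to B (0 → 4). Not NE.
(B, W): P1 can switch to A (-6 → 4). Not NE.
(B, X): P1 can switch to A (-7 → -1). Not NE.
(B, Z): P1 gets 4, best alternative 0; P2 gets 8, best alternative 5. No profitable deviation — NE.
(D, X): P1 gets 8, best alternative -1; P2 gets 5, best alternative 3. No profitable deviation — NE.
(The remaining 8 profiles each have a profitable deviation by the same check.)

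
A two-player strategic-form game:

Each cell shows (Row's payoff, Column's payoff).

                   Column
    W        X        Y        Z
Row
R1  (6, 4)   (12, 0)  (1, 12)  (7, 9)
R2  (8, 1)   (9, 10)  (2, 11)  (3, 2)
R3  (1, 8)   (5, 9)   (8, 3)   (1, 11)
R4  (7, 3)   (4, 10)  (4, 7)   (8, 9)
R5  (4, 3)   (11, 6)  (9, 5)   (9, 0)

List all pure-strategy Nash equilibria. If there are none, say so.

No pure-strategy Nash equilibrium.

(R1, W): Row can switch to R2 (6 → 8). Not NE.
(R1, X): Column can switch to W (0 → 4). Not NE.
(R1, Y): Row can switch to R2 (1 → 2). Not NE.
(R1, Z): Row can switch to R4 (7 → 8). Not NE.
(R2, W): Column can switch to X (1 → 10). Not NE.
(R2, X): Row can switch to R1 (9 → 12). Not NE.
(The remaining 14 profiles each have a profitable deviation by the same check.)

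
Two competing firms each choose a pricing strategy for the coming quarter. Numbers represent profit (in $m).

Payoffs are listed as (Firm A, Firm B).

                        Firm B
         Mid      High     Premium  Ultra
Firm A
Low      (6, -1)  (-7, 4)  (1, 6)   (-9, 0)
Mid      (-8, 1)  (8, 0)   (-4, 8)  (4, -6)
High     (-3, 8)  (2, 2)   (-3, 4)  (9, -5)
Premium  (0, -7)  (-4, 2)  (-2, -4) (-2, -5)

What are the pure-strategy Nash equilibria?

Check each profile: it is a Nash equilibrium iff no player can strictly gain by switching unilaterally.
(Low, Mid): Firm B can switch to High (-1 → 4). Not NE.
(Low, High): Firm A can switch to Mid (-7 → 8). Not NE.
(Low, Premium): Firm A gets 1, best alternative -2; Firm B gets 6, best alternative 4. No profitable deviation — NE.
(Low, Ultra): Firm A can switch to Mid (-9 → 4). Not NE.
(Mid, Mid): Firm A can switch to Low (-8 → 6). Not NE.
(Mid, High): Firm B can switch to Mid (0 → 1). Not NE.
(Mid, Premium): Firm A can switch to Low (-4 → 1). Not NE.
(Mid, Ultra): Firm A can switch to High (4 → 9). Not NE.
(High, Mid): Firm A can switch to Low (-3 → 6). Not NE.
(High, High): Firm A can switch to Mid (2 → 8). Not NE.
(High, Premium): Firm A can switch to Low (-3 → 1). Not NE.
(The remaining 5 profiles each have a profitable deviation by the same check.)

The unique pure-strategy Nash equilibrium is (Low, Premium).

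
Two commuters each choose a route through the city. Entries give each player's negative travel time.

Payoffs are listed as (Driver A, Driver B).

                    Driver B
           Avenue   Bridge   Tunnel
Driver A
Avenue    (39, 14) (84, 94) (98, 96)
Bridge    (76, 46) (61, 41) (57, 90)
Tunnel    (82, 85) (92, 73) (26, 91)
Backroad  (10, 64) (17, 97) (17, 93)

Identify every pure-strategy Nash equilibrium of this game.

(Avenue, Avenue): Driver A can switch to Bridge (39 → 76). Not NE.
(Avenue, Bridge): Driver A can switch to Tunnel (84 → 92). Not NE.
(Avenue, Tunnel): Driver A gets 98, best alternative 57; Driver B gets 96, best alternative 94. No profitable deviation — NE.
(Bridge, Avenue): Driver A can switch to Tunnel (76 → 82). Not NE.
(Bridge, Bridge): Driver A can switch to Avenue (61 → 84). Not NE.
(Bridge, Tunnel): Driver A can switch to Avenue (57 → 98). Not NE.
(Tunnel, Avenue): Driver B can switch to Tunnel (85 → 91). Not NE.
(Tunnel, Bridge): Driver B can switch to Avenue (73 → 85). Not NE.
(Tunnel, Tunnel): Driver A can switch to Avenue (26 → 98). Not NE.
(The remaining 3 profiles each have a profitable deviation by the same check.)

Pure NE: (Avenue, Tunnel)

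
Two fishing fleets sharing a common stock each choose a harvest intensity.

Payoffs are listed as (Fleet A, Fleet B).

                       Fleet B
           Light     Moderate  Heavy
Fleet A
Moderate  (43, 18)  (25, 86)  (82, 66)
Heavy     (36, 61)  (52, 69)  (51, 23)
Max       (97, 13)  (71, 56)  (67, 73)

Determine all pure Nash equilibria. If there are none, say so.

none

(Moderate, Light): Fleet A can switch to Max (43 → 97). Not NE.
(Moderate, Moderate): Fleet A can switch to Heavy (25 → 52). Not NE.
(Moderate, Heavy): Fleet B can switch to Moderate (66 → 86). Not NE.
(Heavy, Light): Fleet A can switch to Moderate (36 → 43). Not NE.
(Heavy, Moderate): Fleet A can switch to Max (52 → 71). Not NE.
(Heavy, Heavy): Fleet A can switch to Moderate (51 → 82). Not NE.
(The remaining 3 profiles each have a profitable deviation by the same check.)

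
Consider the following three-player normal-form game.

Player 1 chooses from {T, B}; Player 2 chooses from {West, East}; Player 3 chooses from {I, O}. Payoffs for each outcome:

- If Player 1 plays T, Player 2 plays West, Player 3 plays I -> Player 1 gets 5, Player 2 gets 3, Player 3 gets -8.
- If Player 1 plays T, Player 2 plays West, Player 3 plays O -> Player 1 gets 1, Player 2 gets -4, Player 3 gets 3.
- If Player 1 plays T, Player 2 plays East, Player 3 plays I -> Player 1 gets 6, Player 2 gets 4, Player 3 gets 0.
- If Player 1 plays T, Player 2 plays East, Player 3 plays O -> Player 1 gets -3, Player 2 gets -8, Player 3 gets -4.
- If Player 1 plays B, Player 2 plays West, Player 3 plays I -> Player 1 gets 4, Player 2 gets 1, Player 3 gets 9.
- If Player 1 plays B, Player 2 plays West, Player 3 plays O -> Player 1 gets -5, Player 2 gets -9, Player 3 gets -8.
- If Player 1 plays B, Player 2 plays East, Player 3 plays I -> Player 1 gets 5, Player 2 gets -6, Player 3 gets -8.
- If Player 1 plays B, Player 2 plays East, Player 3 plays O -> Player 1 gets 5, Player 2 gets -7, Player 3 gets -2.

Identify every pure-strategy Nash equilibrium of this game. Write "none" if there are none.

(T, West, O); (T, East, I); (B, East, O)

Mark each player's best response to every combination of opponents' strategies; a profile where every player is best-responding is a pure Nash equilibrium.
Player 1 against (West, I): payoffs 5, 4 → best response T.
Player 1 against (West, O): payoffs 1, -5 → best response T.
Player 1 against (East, I): payoffs 6, 5 → best response T.
Player 1 against (East, O): payoffs -3, 5 → best response B.
Player 2 against (T, I): payoffs 3, 4 → best response East.
Player 2 against (T, O): payoffs -4, -8 → best response West.
Player 2 against (B, I): payoffs 1, -6 → best response West.
Player 2 against (B, O): payoffs -9, -7 → best response East.
Player 3 against (T, West): payoffs -8, 3 → best response O.
Player 3 against (T, East): payoffs 0, -4 → best response I.
Player 3 against (B, West): payoffs 9, -8 → best response I.
Player 3 against (B, East): payoffs -8, -2 → best response O.
Mutual best responses: (T, West, O); (T, East, I); (B, East, O).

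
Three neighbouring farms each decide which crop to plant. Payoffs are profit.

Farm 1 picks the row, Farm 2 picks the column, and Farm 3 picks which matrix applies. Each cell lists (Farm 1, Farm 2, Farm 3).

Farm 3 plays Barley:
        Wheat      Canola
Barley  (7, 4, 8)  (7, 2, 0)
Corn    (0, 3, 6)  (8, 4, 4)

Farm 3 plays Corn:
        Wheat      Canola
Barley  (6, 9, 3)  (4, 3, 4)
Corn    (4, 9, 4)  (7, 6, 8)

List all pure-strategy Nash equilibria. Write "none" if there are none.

(Barley, Wheat, Barley)

For each strategy profile, look for a profitable unilateral deviation.
(Barley, Wheat, Barley): Farm 1 gets 7, best alternative 0; Farm 2 gets 4, best alternative 2; Farm 3 gets 8, best alternative 3. No profitable deviation — NE.
(Barley, Wheat, Corn): Farm 3 can switch to Barley (3 → 8). Not NE.
(Barley, Canola, Barley): Farm 1 can switch to Corn (7 → 8). Not NE.
(Barley, Canola, Corn): Farm 1 can switch to Corn (4 → 7). Not NE.
(Corn, Wheat, Barley): Farm 1 can switch to Barley (0 → 7). Not NE.
(Corn, Wheat, Corn): Farm 1 can switch to Barley (4 → 6). Not NE.
(Corn, Canola, Barley): Farm 3 can switch to Corn (4 → 8). Not NE.
(Corn, Canola, Corn): Farm 2 can switch to Wheat (6 → 9). Not NE.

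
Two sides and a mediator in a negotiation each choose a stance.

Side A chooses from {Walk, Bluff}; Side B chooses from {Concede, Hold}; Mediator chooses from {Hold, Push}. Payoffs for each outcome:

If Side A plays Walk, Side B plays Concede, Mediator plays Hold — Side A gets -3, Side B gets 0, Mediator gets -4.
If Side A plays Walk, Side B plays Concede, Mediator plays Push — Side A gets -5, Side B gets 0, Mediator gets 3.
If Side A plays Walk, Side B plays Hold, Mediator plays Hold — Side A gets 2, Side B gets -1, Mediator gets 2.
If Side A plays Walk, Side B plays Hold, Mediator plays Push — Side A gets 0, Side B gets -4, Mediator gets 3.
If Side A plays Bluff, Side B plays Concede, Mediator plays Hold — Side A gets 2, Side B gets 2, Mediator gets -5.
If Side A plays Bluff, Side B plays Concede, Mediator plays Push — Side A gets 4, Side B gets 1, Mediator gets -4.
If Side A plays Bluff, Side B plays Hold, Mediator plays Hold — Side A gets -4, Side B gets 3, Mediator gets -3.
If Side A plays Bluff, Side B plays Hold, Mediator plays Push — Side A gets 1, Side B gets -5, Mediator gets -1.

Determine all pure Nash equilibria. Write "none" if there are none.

(Bluff, Concede, Push)

Side A against (Concede, Hold): payoffs -3, 2 → best response Bluff.
Side A against (Concede, Push): payoffs -5, 4 → best response Bluff.
Side A against (Hold, Hold): payoffs 2, -4 → best response Walk.
Side A against (Hold, Push): payoffs 0, 1 → best response Bluff.
Side B against (Walk, Hold): payoffs 0, -1 → best response Concede.
Side B against (Walk, Push): payoffs 0, -4 → best response Concede.
Side B against (Bluff, Hold): payoffs 2, 3 → best response Hold.
Side B against (Bluff, Push): payoffs 1, -5 → best response Concede.
Mediator against (Walk, Concede): payoffs -4, 3 → best response Push.
Mediator against (Walk, Hold): payoffs 2, 3 → best response Push.
Mediator against (Bluff, Concede): payoffs -5, -4 → best response Push.
Mediator against (Bluff, Hold): payoffs -3, -1 → best response Push.
Mutual best responses: (Bluff, Concede, Push).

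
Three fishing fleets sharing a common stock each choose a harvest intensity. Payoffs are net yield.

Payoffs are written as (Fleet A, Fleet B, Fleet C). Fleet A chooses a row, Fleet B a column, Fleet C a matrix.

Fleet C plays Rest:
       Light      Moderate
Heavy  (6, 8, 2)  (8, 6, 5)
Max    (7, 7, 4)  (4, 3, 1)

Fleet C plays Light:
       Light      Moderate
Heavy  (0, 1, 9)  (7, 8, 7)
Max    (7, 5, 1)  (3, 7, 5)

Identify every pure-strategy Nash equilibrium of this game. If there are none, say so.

Pure-strategy Nash equilibria: (Heavy, Moderate, Light) and (Max, Light, Rest)

For each strategy profile, look for a profitable unilateral deviation.
(Heavy, Light, Rest): Fleet A can switch to Max (6 → 7). Not NE.
(Heavy, Light, Light): Fleet A can switch to Max (0 → 7). Not NE.
(Heavy, Moderate, Rest): Fleet B can switch to Light (6 → 8). Not NE.
(Heavy, Moderate, Light): Fleet A gets 7, best alternative 3; Fleet B gets 8, best alternative 1; Fleet C gets 7, best alternative 5. No profitable deviation — NE.
(Max, Light, Rest): Fleet A gets 7, best alternative 6; Fleet B gets 7, best alternative 3; Fleet C gets 4, best alternative 1. No profitable deviation — NE.
(Max, Light, Light): Fleet B can switch to Moderate (5 → 7). Not NE.
(Max, Moderate, Rest): Fleet A can switch to Heavy (4 → 8). Not NE.
(Max, Moderate, Light): Fleet A can switch to Heavy (3 → 7). Not NE.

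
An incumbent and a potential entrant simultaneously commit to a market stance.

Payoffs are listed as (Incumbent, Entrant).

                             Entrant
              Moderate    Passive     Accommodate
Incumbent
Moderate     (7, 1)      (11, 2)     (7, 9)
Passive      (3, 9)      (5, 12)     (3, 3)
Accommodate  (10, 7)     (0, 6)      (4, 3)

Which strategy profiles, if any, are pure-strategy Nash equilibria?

Incumbent against Moderate: payoffs 7, 3, 10 → best response Accommodate.
Incumbent against Passive: payoffs 11, 5, 0 → best response Moderate.
Incumbent against Accommodate: payoffs 7, 3, 4 → best response Moderate.
Entrant against Moderate: payoffs 1, 2, 9 → best response Accommodate.
Entrant against Passive: payoffs 9, 12, 3 → best response Passive.
Entrant against Accommodate: payoffs 7, 6, 3 → best response Moderate.
Mutual best responses: (Moderate, Accommodate); (Accommodate, Moderate).

Pure-strategy Nash equilibria: (Moderate, Accommodate), (Accommodate, Moderate)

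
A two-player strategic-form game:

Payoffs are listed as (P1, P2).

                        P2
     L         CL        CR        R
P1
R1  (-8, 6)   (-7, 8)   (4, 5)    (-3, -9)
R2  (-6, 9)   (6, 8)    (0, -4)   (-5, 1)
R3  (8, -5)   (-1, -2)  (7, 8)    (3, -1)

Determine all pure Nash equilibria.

(R1, L): P1 can switch to R2 (-8 → -6). Not NE.
(R1, CL): P1 can switch to R2 (-7 → 6). Not NE.
(R1, CR): P1 can switch to R3 (4 → 7). Not NE.
(R1, R): P1 can switch to R3 (-3 → 3). Not NE.
(R2, L): P1 can switch to R3 (-6 → 8). Not NE.
(R2, CL): P2 can switch to L (8 → 9). Not NE.
(R3, CR): P1 gets 7, best alternative 4; P2 gets 8, best alternative -1. No profitable deviation — NE.
(The remaining 5 profiles each have a profitable deviation by the same check.)

(R3, CR)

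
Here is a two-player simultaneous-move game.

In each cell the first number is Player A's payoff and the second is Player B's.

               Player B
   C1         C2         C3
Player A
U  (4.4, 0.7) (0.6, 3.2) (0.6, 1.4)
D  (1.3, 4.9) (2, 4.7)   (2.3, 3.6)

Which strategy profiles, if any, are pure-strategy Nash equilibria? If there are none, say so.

For each player, find the best response to each opponent profile; mutual best responses are the pure NE.
Player A against C1: payoffs 4.4, 1.3 → best response U.
Player A against C2: payoffs 0.6, 2 → best response D.
Player A against C3: payoffs 0.6, 2.3 → best response D.
Player B against U: payoffs 0.7, 3.2, 1.4 → best response C2.
Player B against D: payoffs 4.9, 4.7, 3.6 → best response C1.
No profile is a mutual best response for all players.

This game has no pure Nash equilibrium.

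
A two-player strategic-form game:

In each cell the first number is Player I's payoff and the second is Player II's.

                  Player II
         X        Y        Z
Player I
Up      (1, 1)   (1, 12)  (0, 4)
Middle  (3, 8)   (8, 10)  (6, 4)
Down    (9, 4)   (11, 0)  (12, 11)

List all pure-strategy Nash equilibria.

Player I against X: payoffs 1, 3, 9 → best response Down.
Player I against Y: payoffs 1, 8, 11 → best response Down.
Player I against Z: payoffs 0, 6, 12 → best response Down.
Player II against Up: payoffs 1, 12, 4 → best response Y.
Player II against Middle: payoffs 8, 10, 4 → best response Y.
Player II against Down: payoffs 4, 0, 11 → best response Z.
Mutual best responses: (Down, Z).

Pure NE: (Down, Z)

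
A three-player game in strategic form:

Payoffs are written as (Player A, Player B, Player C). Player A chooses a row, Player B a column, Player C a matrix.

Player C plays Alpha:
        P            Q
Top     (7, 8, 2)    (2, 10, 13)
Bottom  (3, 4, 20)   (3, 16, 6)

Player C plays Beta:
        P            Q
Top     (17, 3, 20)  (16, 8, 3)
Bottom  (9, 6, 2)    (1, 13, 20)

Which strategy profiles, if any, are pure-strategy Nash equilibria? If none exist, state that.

Player A against (P, Alpha): payoffs 7, 3 → best response Top.
Player A against (P, Beta): payoffs 17, 9 → best response Top.
Player A against (Q, Alpha): payoffs 2, 3 → best response Bottom.
Player A against (Q, Beta): payoffs 16, 1 → best response Top.
Player B against (Top, Alpha): payoffs 8, 10 → best response Q.
Player B against (Top, Beta): payoffs 3, 8 → best response Q.
Player B against (Bottom, Alpha): payoffs 4, 16 → best response Q.
Player B against (Bottom, Beta): payoffs 6, 13 → best response Q.
Player C against (Top, P): payoffs 2, 20 → best response Beta.
Player C against (Top, Q): payoffs 13, 3 → best response Alpha.
Player C against (Bottom, P): payoffs 20, 2 → best response Alpha.
Player C against (Bottom, Q): payoffs 6, 20 → best response Beta.
No profile is a mutual best response for all players.

No pure-strategy Nash equilibrium.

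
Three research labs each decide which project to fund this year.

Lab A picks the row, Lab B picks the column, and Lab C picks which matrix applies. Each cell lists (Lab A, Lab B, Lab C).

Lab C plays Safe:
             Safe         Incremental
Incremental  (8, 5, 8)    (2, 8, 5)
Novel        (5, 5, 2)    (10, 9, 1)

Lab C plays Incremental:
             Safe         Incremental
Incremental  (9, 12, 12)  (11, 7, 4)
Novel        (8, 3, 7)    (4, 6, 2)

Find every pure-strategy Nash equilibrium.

(Incremental, Safe, Incremental)

Lab A against (Safe, Safe): payoffs 8, 5 → best response Incremental.
Lab A against (Safe, Incremental): payoffs 9, 8 → best response Incremental.
Lab A against (Incremental, Safe): payoffs 2, 10 → best response Novel.
Lab A against (Incremental, Incremental): payoffs 11, 4 → best response Incremental.
Lab B against (Incremental, Safe): payoffs 5, 8 → best response Incremental.
Lab B against (Incremental, Incremental): payoffs 12, 7 → best response Safe.
Lab B against (Novel, Safe): payoffs 5, 9 → best response Incremental.
Lab B against (Novel, Incremental): payoffs 3, 6 → best response Incremental.
Lab C against (Incremental, Safe): payoffs 8, 12 → best response Incremental.
Lab C against (Incremental, Incremental): payoffs 5, 4 → best response Safe.
Lab C against (Novel, Safe): payoffs 2, 7 → best response Incremental.
Lab C against (Novel, Incremental): payoffs 1, 2 → best response Incremental.
Mutual best responses: (Incremental, Safe, Incremental).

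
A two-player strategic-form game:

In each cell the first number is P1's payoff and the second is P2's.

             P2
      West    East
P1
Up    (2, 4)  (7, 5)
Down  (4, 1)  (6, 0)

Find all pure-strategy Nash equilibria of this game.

P1 against West: payoffs 2, 4 → best response Down.
P1 against East: payoffs 7, 6 → best response Up.
P2 against Up: payoffs 4, 5 → best response East.
P2 against Down: payoffs 1, 0 → best response West.
Mutual best responses: (Up, East); (Down, West).

The pure Nash equilibria are (Up, East); (Down, West).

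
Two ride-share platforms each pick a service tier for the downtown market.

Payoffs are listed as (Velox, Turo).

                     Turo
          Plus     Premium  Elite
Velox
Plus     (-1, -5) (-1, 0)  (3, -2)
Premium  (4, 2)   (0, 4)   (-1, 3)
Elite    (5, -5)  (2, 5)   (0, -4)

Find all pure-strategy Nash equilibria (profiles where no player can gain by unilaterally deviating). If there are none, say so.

The unique pure-strategy Nash equilibrium is (Elite, Premium).

(Plus, Plus): Velox can switch to Premium (-1 → 4). Not NE.
(Plus, Premium): Velox can switch to Premium (-1 → 0). Not NE.
(Plus, Elite): Turo can switch to Premium (-2 → 0). Not NE.
(Premium, Plus): Velox can switch to Elite (4 → 5). Not NE.
(Premium, Premium): Velox can switch to Elite (0 → 2). Not NE.
(Premium, Elite): Velox can switch to Plus (-1 → 3). Not NE.
(Elite, Plus): Turo can switch to Premium (-5 → 5). Not NE.
(Elite, Premium): Velox gets 2, best alternative 0; Turo gets 5, best alternative -4. No profitable deviation — NE.
(Elite, Elite): Velox can switch to Plus (0 → 3). Not NE.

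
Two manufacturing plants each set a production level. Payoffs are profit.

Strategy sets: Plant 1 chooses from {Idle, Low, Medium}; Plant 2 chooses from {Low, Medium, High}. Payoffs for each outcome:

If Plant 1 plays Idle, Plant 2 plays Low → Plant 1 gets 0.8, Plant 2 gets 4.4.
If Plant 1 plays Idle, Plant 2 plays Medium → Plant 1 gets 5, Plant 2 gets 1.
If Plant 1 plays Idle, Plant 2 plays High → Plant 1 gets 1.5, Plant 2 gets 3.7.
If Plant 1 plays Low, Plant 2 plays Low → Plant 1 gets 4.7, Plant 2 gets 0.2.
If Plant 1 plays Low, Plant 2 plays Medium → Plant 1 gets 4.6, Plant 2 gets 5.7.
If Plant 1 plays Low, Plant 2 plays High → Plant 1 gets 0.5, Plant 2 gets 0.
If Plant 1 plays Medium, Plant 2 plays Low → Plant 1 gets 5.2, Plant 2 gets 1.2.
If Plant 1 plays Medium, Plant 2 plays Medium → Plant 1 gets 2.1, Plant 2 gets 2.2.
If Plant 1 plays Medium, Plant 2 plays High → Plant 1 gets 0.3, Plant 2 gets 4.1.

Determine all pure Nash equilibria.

(Idle, Low): Plant 1 can switch to Low (0.8 → 4.7). Not NE.
(Idle, Medium): Plant 2 can switch to Low (1 → 4.4). Not NE.
(Idle, High): Plant 2 can switch to Low (3.7 → 4.4). Not NE.
(Low, Low): Plant 1 can switch to Medium (4.7 → 5.2). Not NE.
(Low, Medium): Plant 1 can switch to Idle (4.6 → 5). Not NE.
(Low, High): Plant 1 can switch to Idle (0.5 → 1.5). Not NE.
(The remaining 3 profiles each have a profitable deviation by the same check.)

There is no pure-strategy Nash equilibrium.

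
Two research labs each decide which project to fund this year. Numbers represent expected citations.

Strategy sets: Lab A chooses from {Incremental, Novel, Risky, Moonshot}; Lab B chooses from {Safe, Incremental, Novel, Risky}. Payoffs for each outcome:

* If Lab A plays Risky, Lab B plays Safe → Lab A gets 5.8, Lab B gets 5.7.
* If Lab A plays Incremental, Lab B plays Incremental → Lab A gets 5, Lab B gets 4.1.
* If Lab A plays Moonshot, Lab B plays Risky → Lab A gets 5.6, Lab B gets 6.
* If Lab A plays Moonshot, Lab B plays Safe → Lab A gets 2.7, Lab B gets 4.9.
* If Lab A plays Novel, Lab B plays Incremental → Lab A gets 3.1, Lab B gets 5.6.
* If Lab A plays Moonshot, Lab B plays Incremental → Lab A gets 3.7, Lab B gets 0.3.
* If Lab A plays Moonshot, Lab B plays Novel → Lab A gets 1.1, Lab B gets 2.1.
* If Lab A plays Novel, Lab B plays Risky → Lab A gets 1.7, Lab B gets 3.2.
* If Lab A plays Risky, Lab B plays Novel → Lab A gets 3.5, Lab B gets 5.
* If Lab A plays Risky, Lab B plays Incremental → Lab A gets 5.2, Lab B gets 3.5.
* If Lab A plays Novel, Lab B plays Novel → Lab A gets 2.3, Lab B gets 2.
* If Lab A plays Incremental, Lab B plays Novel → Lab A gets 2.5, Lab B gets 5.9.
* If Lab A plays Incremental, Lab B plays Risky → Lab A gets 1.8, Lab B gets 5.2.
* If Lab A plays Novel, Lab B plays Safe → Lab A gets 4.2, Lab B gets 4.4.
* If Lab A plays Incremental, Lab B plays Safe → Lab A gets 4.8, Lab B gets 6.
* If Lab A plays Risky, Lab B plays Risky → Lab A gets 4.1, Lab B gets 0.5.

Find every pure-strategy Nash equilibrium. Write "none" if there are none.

Pure-strategy Nash equilibria: (Risky, Safe), (Moonshot, Risky)

(Incremental, Safe): Lab A can switch to Risky (4.8 → 5.8). Not NE.
(Incremental, Incremental): Lab A can switch to Risky (5 → 5.2). Not NE.
(Incremental, Novel): Lab A can switch to Risky (2.5 → 3.5). Not NE.
(Incremental, Risky): Lab A can switch to Risky (1.8 → 4.1). Not NE.
(Novel, Safe): Lab A can switch to Incremental (4.2 → 4.8). Not NE.
(Novel, Incremental): Lab A can switch to Incremental (3.1 → 5). Not NE.
(Risky, Safe): Lab A gets 5.8, best alternative 4.8; Lab B gets 5.7, best alternative 5. No profitable deviation — NE.
(Moonshot, Risky): Lab A gets 5.6, best alternative 4.1; Lab B gets 6, best alternative 4.9. No profitable deviation — NE.
(The remaining 8 profiles each have a profitable deviation by the same check.)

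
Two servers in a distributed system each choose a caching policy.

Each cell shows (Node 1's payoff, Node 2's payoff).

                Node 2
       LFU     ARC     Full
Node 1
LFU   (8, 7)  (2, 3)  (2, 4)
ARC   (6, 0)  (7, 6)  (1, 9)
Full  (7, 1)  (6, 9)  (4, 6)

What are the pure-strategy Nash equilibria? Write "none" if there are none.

Check each profile: it is a Nash equilibrium iff no player can strictly gain by switching unilaterally.
(LFU, LFU): Node 1 gets 8, best alternative 7; Node 2 gets 7, best alternative 4. No profitable deviation — NE.
(LFU, ARC): Node 1 can switch to ARC (2 → 7). Not NE.
(LFU, Full): Node 1 can switch to Full (2 → 4). Not NE.
(ARC, LFU): Node 1 can switch to LFU (6 → 8). Not NE.
(ARC, ARC): Node 2 can switch to Full (6 → 9). Not NE.
(ARC, Full): Node 1 can switch to LFU (1 → 2). Not NE.
(Full, LFU): Node 1 can switch to LFU (7 → 8). Not NE.
(Full, ARC): Node 1 can switch to ARC (6 → 7). Not NE.
(Full, Full): Node 2 can switch to ARC (6 → 9). Not NE.

Pure NE: (LFU, LFU)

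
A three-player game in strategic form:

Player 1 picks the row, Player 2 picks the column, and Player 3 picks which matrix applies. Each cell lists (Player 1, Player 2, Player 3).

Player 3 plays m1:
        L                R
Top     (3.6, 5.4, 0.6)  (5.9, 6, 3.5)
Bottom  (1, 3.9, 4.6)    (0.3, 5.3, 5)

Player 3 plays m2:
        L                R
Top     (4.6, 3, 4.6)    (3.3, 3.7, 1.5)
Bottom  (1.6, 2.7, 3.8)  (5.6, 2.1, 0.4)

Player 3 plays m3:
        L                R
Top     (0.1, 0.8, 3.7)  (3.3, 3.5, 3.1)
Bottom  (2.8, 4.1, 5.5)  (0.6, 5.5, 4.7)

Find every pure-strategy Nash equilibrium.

Pure NE: (Top, R, m1)

Player 1 against (L, m1): payoffs 3.6, 1 → best response Top.
Player 1 against (L, m2): payoffs 4.6, 1.6 → best response Top.
Player 1 against (L, m3): payoffs 0.1, 2.8 → best response Bottom.
Player 1 against (R, m1): payoffs 5.9, 0.3 → best response Top.
Player 1 against (R, m2): payoffs 3.3, 5.6 → best response Bottom.
Player 1 against (R, m3): payoffs 3.3, 0.6 → best response Top.
Player 2 against (Top, m1): payoffs 5.4, 6 → best response R.
Player 2 against (Top, m2): payoffs 3, 3.7 → best response R.
Player 2 against (Top, m3): payoffs 0.8, 3.5 → best response R.
Player 2 against (Bottom, m1): payoffs 3.9, 5.3 → best response R.
Player 2 against (Bottom, m2): payoffs 2.7, 2.1 → best response L.
Player 2 against (Bottom, m3): payoffs 4.1, 5.5 → best response R.
Player 3 against (Top, L): payoffs 0.6, 4.6, 3.7 → best response m2.
Player 3 against (Top, R): payoffs 3.5, 1.5, 3.1 → best response m1.
Player 3 against (Bottom, L): payoffs 4.6, 3.8, 5.5 → best response m3.
Player 3 against (Bottom, R): payoffs 5, 0.4, 4.7 → best response m1.
Mutual best responses: (Top, R, m1).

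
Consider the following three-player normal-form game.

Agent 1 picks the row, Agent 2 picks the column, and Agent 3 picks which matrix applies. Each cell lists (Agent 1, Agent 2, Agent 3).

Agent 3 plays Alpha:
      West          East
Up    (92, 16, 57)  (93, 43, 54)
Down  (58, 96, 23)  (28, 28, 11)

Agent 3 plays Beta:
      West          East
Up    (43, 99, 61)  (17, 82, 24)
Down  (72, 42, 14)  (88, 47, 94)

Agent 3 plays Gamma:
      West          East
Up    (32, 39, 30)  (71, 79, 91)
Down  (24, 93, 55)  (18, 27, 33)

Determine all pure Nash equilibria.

Agent 1 against (West, Alpha): payoffs 92, 58 → best response Up.
Agent 1 against (West, Beta): payoffs 43, 72 → best response Down.
Agent 1 against (West, Gamma): payoffs 32, 24 → best response Up.
Agent 1 against (East, Alpha): payoffs 93, 28 → best response Up.
Agent 1 against (East, Beta): payoffs 17, 88 → best response Down.
Agent 1 against (East, Gamma): payoffs 71, 18 → best response Up.
Agent 2 against (Up, Alpha): payoffs 16, 43 → best response East.
Agent 2 against (Up, Beta): payoffs 99, 82 → best response West.
Agent 2 against (Up, Gamma): payoffs 39, 79 → best response East.
Agent 2 against (Down, Alpha): payoffs 96, 28 → best response West.
Agent 2 against (Down, Beta): payoffs 42, 47 → best response East.
Agent 2 against (Down, Gamma): payoffs 93, 27 → best response West.
Agent 3 against (Up, West): payoffs 57, 61, 30 → best response Beta.
Agent 3 against (Up, East): payoffs 54, 24, 91 → best response Gamma.
Agent 3 against (Down, West): payoffs 23, 14, 55 → best response Gamma.
Agent 3 against (Down, East): payoffs 11, 94, 33 → best response Beta.
Mutual best responses: (Up, East, Gamma); (Down, East, Beta).

(Up, East, Gamma); (Down, East, Beta)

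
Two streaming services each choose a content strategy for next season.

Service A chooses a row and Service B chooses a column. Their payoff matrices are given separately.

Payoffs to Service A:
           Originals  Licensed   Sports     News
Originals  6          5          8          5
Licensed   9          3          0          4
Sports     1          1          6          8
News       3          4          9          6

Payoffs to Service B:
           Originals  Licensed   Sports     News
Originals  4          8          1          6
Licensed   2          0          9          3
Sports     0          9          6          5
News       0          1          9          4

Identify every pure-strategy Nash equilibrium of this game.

(Originals, Originals): Service A can switch to Licensed (6 → 9). Not NE.
(Originals, Licensed): Service A gets 5, best alternative 4; Service B gets 8, best alternative 6. No profitable deviation — NE.
(Originals, Sports): Service A can switch to News (8 → 9). Not NE.
(Originals, News): Service A can switch to Sports (5 → 8). Not NE.
(Licensed, Originals): Service B can switch to Sports (2 → 9). Not NE.
(Licensed, Licensed): Service A can switch to Originals (3 → 5). Not NE.
(Licensed, Sports): Service A can switch to Originals (0 → 8). Not NE.
(News, Sports): Service A gets 9, best alternative 8; Service B gets 9, best alternative 4. No profitable deviation — NE.
(The remaining 8 profiles each have a profitable deviation by the same check.)

Pure-strategy Nash equilibria: (Originals, Licensed) and (News, Sports)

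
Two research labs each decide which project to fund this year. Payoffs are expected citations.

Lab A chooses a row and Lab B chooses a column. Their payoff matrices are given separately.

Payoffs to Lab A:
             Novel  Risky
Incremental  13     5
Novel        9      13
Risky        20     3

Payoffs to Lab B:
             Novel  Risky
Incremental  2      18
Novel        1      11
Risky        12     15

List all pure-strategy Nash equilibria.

The unique pure-strategy Nash equilibrium is (Novel, Risky).

Lab A against Novel: payoffs 13, 9, 20 → best response Risky.
Lab A against Risky: payoffs 5, 13, 3 → best response Novel.
Lab B against Incremental: payoffs 2, 18 → best response Risky.
Lab B against Novel: payoffs 1, 11 → best response Risky.
Lab B against Risky: payoffs 12, 15 → best response Risky.
Mutual best responses: (Novel, Risky).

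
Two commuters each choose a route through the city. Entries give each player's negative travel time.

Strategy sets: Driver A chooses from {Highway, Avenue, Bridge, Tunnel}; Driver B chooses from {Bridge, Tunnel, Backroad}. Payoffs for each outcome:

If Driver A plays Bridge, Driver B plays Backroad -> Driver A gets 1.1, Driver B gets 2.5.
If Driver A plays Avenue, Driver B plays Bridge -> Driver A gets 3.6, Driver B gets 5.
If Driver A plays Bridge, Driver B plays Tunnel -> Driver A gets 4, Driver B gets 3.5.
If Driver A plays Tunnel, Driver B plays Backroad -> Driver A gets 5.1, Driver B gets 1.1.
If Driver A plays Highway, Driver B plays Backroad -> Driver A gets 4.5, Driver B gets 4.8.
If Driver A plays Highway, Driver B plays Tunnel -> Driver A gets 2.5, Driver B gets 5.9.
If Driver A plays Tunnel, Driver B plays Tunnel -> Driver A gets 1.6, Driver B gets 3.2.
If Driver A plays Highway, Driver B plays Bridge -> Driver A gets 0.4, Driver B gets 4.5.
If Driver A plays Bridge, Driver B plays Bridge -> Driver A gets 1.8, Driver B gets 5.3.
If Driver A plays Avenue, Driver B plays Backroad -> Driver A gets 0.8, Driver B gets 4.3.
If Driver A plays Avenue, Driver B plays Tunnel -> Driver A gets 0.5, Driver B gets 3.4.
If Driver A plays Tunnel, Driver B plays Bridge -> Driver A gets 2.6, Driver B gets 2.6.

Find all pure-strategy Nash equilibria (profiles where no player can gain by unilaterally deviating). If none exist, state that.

(Avenue, Bridge)

Driver A against Bridge: payoffs 0.4, 3.6, 1.8, 2.6 → best response Avenue.
Driver A against Tunnel: payoffs 2.5, 0.5, 4, 1.6 → best response Bridge.
Driver A against Backroad: payoffs 4.5, 0.8, 1.1, 5.1 → best response Tunnel.
Driver B against Highway: payoffs 4.5, 5.9, 4.8 → best response Tunnel.
Driver B against Avenue: payoffs 5, 3.4, 4.3 → best response Bridge.
Driver B against Bridge: payoffs 5.3, 3.5, 2.5 → best response Bridge.
Driver B against Tunnel: payoffs 2.6, 3.2, 1.1 → best response Tunnel.
Mutual best responses: (Avenue, Bridge).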